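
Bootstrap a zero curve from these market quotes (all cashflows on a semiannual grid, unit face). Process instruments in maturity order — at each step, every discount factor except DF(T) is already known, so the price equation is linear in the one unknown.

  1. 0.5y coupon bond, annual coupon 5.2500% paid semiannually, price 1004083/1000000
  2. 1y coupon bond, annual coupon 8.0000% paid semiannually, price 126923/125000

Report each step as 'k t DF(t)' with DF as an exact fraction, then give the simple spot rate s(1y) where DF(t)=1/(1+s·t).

step 1 [0.5y] bond c/2=21/800: DF=(1004083/1000000 − 21/800·(0))/(1+21/800) = 1223/1250 ≈ 0.978400
step 2 [1y] bond c/2=1/25: DF=(126923/125000 − 1/25·(0.978400))/(1+1/25) = 9387/10000 ≈ 0.938700

1 1/2 1223/1250
2 1 9387/10000
s(1y) = (1/(9387/10000) − 1)/(1) = 613/9387 ≈ 6.5303%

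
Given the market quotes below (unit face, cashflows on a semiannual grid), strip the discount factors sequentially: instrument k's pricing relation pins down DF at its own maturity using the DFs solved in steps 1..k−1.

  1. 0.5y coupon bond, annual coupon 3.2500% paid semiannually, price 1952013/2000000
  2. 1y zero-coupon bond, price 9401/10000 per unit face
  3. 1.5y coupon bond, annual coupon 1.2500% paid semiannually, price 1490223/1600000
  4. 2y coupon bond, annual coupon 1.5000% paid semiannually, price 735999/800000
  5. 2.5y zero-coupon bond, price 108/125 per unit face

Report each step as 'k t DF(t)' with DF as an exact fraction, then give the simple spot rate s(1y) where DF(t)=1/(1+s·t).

step 1 [0.5y] bond c/2=13/800: DF=(1952013/2000000 − 13/800·(0))/(1+13/800) = 2401/2500 ≈ 0.960400
step 2 [1y] zero: DF = P = 9401/10000 ≈ 0.940100
step 3 [1.5y] bond c/2=1/160: DF=(1490223/1600000 − 1/160·(0.960400+0.940100))/(1+1/160) = 4569/5000 ≈ 0.913800
step 4 [2y] bond c/2=3/400: DF=(735999/800000 − 3/400·(0.960400+0.940100+0.913800))/(1+3/400) = 4461/5000 ≈ 0.892200
step 5 [2.5y] zero: DF = P = 108/125 ≈ 0.864000

1 1/2 2401/2500
2 1 9401/10000
3 3/2 4569/5000
4 2 4461/5000
5 5/2 108/125
s(1y) = (1/(9401/10000) − 1)/(1) = 599/9401 ≈ 6.3717%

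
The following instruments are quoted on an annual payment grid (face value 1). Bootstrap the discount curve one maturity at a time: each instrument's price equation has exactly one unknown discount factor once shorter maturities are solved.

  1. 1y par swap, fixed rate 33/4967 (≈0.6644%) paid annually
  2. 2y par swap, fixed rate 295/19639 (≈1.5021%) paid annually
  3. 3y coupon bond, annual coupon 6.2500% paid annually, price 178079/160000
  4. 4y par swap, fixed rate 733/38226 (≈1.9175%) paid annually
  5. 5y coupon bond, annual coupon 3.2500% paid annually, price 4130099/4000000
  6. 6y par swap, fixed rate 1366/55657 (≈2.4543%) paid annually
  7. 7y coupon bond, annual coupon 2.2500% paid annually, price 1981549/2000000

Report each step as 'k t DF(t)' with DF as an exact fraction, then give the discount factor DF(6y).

step 1 [1y] swap r/1=33/4967: DF=(1 − 33/4967·(0))/(1+33/4967) = 4967/5000 ≈ 0.993400
step 2 [2y] swap r/1=295/19639: DF=(1 − 295/19639·(0.993400))/(1+295/19639) = 1941/2000 ≈ 0.970500
step 3 [3y] bond c/1=1/16: DF=(178079/160000 − 1/16·(0.993400+0.970500))/(1+1/16) = 233/250 ≈ 0.932000
step 4 [4y] swap r/1=733/38226: DF=(1 − 733/38226·(0.993400+0.970500+0.932000))/(1+733/38226) = 9267/10000 ≈ 0.926700
step 5 [5y] bond c/1=13/400: DF=(4130099/4000000 − 13/400·(0.993400+0.970500+0.932000+0.926700))/(1+13/400) = 8797/10000 ≈ 0.879700
step 6 [6y] swap r/1=1366/55657: DF=(1 − 1366/55657·(0.993400+0.970500+0.932000+0.926700+0.879700))/(1+1366/55657) = 4317/5000 ≈ 0.863400
step 7 [7y] bond c/1=9/400: DF=(1981549/2000000 − 9/400·(0.993400+0.970500+0.932000+0.926700+0.879700+0.863400))/(1+9/400) = 1693/2000 ≈ 0.846500

1 1 4967/5000
2 2 1941/2000
3 3 233/250
4 4 9267/10000
5 5 8797/10000
6 6 4317/5000
7 7 1693/2000
DF(6y) = 4317/5000 ≈ 0.863400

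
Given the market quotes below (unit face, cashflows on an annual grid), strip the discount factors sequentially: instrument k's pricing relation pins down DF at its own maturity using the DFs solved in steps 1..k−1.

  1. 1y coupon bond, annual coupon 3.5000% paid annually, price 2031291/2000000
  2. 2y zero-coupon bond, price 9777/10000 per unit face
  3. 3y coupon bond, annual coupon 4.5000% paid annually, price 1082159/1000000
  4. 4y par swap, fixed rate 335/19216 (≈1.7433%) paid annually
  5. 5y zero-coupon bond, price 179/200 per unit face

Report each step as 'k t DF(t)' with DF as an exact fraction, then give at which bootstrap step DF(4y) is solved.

1 1 9813/10000
2 2 9777/10000
3 3 1189/1250
4 4 933/1000
5 5 179/200
DF(4y) is solved at step 4

step 1 [1y] bond c/1=7/200: DF=(2031291/2000000 − 7/200·(0))/(1+7/200) = 9813/10000 ≈ 0.981300
step 2 [2y] zero: DF = P = 9777/10000 ≈ 0.977700
step 3 [3y] bond c/1=9/200: DF=(1082159/1000000 − 9/200·(0.981300+0.977700))/(1+9/200) = 1189/1250 ≈ 0.951200
step 4 [4y] swap r/1=335/19216: DF=(1 − 335/19216·(0.981300+0.977700+0.951200))/(1+335/19216) = 933/1000 ≈ 0.933000
step 5 [5y] zero: DF = P = 179/200 ≈ 0.895000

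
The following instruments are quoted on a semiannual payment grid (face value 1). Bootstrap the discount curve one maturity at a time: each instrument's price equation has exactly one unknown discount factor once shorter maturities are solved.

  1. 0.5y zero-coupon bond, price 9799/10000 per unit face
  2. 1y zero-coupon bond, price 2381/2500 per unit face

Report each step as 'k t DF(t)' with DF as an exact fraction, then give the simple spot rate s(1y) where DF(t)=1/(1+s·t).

1 1/2 9799/10000
2 1 2381/2500
s(1y) = (1/(2381/2500) − 1)/(1) = 119/2381 ≈ 4.9979%

step 1 [0.5y] zero: DF = P = 9799/10000 ≈ 0.979900
step 2 [1y] zero: DF = P = 2381/2500 ≈ 0.952400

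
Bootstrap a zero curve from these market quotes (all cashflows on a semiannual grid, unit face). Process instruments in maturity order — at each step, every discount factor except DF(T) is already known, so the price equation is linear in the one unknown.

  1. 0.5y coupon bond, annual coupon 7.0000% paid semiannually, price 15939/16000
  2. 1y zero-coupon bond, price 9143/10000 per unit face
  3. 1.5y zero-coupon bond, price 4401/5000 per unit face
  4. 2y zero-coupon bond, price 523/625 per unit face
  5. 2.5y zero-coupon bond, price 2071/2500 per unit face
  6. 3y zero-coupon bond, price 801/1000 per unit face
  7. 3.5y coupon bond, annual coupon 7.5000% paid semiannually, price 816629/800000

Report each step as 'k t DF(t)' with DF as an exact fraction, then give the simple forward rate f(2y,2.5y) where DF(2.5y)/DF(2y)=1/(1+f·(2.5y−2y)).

1 1/2 77/80
2 1 9143/10000
3 3/2 4401/5000
4 2 523/625
5 5/2 2071/2500
6 3 801/1000
7 7/2 7951/10000
f(2y,2.5y) = ((523/625)/(2071/2500) − 1)/(1/2) = 42/2071 ≈ 2.0280%

step 1 [0.5y] bond c/2=7/200: DF=(15939/16000 − 7/200·(0))/(1+7/200) = 77/80 ≈ 0.962500
step 2 [1y] zero: DF = P = 9143/10000 ≈ 0.914300
step 3 [1.5y] zero: DF = P = 4401/5000 ≈ 0.880200
step 4 [2y] zero: DF = P = 523/625 ≈ 0.836800
step 5 [2.5y] zero: DF = P = 2071/2500 ≈ 0.828400
step 6 [3y] zero: DF = P = 801/1000 ≈ 0.801000
step 7 [3.5y] bond c/2=3/80: DF=(816629/800000 − 3/80·(0.962500+0.914300+0.880200+0.836800+0.828400+0.801000))/(1+3/80) = 7951/10000 ≈ 0.795100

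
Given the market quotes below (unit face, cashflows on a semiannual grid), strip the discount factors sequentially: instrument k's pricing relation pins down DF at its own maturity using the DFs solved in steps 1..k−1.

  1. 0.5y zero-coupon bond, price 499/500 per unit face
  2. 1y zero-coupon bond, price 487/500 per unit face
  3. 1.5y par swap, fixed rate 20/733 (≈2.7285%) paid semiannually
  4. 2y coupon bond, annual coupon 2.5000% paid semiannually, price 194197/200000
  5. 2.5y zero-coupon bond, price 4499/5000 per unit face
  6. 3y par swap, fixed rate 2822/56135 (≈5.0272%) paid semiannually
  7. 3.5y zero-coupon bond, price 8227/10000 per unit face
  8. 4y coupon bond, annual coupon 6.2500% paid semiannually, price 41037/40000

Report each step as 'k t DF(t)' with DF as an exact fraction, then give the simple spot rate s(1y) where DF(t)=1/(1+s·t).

1 1/2 499/500
2 1 487/500
3 3/2 24/25
4 2 2307/2500
5 5/2 4499/5000
6 3 8589/10000
7 7/2 8227/10000
8 4 3999/5000
s(1y) = (1/(487/500) − 1)/(1) = 13/487 ≈ 2.6694%

step 1 [0.5y] zero: DF = P = 499/500 ≈ 0.998000
step 2 [1y] zero: DF = P = 487/500 ≈ 0.974000
step 3 [1.5y] swap r/2=10/733: DF=(1 − 10/733·(0.998000+0.974000))/(1+10/733) = 24/25 ≈ 0.960000
step 4 [2y] bond c/2=1/80: DF=(194197/200000 − 1/80·(0.998000+0.974000+0.960000))/(1+1/80) = 2307/2500 ≈ 0.922800
step 5 [2.5y] zero: DF = P = 4499/5000 ≈ 0.899800
step 6 [3y] swap r/2=1411/56135: DF=(1 − 1411/56135·(0.998000+0.974000+0.960000+0.922800+0.899800))/(1+1411/56135) = 8589/10000 ≈ 0.858900
step 7 [3.5y] zero: DF = P = 8227/10000 ≈ 0.822700
step 8 [4y] bond c/2=1/32: DF=(41037/40000 − 1/32·(0.998000+0.974000+0.960000+0.922800+0.899800+0.858900+0.822700))/(1+1/32) = 3999/5000 ≈ 0.799800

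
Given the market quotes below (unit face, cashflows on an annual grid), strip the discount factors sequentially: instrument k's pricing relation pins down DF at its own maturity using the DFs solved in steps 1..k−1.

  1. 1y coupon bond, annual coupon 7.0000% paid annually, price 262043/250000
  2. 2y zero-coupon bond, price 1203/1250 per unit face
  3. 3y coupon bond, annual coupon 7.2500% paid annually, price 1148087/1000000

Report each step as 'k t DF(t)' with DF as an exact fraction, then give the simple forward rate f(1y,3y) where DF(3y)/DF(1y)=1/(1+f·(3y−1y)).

step 1 [1y] bond c/1=7/100: DF=(262043/250000 − 7/100·(0))/(1+7/100) = 2449/2500 ≈ 0.979600
step 2 [2y] zero: DF = P = 1203/1250 ≈ 0.962400
step 3 [3y] bond c/1=29/400: DF=(1148087/1000000 − 29/400·(0.979600+0.962400))/(1+29/400) = 587/625 ≈ 0.939200

1 1 2449/2500
2 2 1203/1250
3 3 587/625
f(1y,3y) = ((2449/2500)/(587/625) − 1)/(2) = 101/4696 ≈ 2.1508%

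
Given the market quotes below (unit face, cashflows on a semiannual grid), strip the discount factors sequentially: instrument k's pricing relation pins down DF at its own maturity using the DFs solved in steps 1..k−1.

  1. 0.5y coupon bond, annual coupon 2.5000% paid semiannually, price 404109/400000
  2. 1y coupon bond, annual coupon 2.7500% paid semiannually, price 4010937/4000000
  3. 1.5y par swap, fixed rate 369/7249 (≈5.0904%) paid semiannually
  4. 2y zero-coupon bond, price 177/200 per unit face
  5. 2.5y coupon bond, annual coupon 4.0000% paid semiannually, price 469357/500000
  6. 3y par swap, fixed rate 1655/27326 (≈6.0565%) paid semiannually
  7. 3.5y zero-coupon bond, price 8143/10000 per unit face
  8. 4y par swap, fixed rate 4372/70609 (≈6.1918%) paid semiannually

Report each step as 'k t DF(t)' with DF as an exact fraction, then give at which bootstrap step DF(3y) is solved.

1 1/2 4989/5000
2 1 2439/2500
3 3/2 4631/5000
4 2 177/200
5 5/2 8461/10000
6 3 1669/2000
7 7/2 8143/10000
8 4 3907/5000
DF(3y) is solved at step 6

step 1 [0.5y] bond c/2=1/80: DF=(404109/400000 − 1/80·(0))/(1+1/80) = 4989/5000 ≈ 0.997800
step 2 [1y] bond c/2=11/800: DF=(4010937/4000000 − 11/800·(0.997800))/(1+11/800) = 2439/2500 ≈ 0.975600
step 3 [1.5y] swap r/2=369/14498: DF=(1 − 369/14498·(0.997800+0.975600))/(1+369/14498) = 4631/5000 ≈ 0.926200
step 4 [2y] zero: DF = P = 177/200 ≈ 0.885000
step 5 [2.5y] bond c/2=1/50: DF=(469357/500000 − 1/50·(0.997800+0.975600+0.926200+0.885000))/(1+1/50) = 8461/10000 ≈ 0.846100
step 6 [3y] swap r/2=1655/54652: DF=(1 − 1655/54652·(0.997800+0.975600+0.926200+0.885000+0.846100))/(1+1655/54652) = 1669/2000 ≈ 0.834500
step 7 [3.5y] zero: DF = P = 8143/10000 ≈ 0.814300
step 8 [4y] swap r/2=2186/70609: DF=(1 − 2186/70609·(0.997800+0.975600+0.926200+0.885000+0.846100+0.834500+0.814300))/(1+2186/70609) = 3907/5000 ≈ 0.781400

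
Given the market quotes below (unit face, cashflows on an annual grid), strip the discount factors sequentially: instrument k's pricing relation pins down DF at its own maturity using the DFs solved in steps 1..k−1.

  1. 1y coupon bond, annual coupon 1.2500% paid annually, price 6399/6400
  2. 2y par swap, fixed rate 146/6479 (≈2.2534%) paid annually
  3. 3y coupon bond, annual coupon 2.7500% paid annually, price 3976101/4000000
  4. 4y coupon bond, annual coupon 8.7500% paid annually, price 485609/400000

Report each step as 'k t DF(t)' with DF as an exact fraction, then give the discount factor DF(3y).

1 1 79/80
2 2 4781/5000
3 3 4577/5000
4 4 8863/10000
DF(3y) = 4577/5000 ≈ 0.915400

step 1 [1y] bond c/1=1/80: DF=(6399/6400 − 1/80·(0))/(1+1/80) = 79/80 ≈ 0.987500
step 2 [2y] swap r/1=146/6479: DF=(1 − 146/6479·(0.987500))/(1+146/6479) = 4781/5000 ≈ 0.956200
step 3 [3y] bond c/1=11/400: DF=(3976101/4000000 − 11/400·(0.987500+0.956200))/(1+11/400) = 4577/5000 ≈ 0.915400
step 4 [4y] bond c/1=7/80: DF=(485609/400000 − 7/80·(0.987500+0.956200+0.915400))/(1+7/80) = 8863/10000 ≈ 0.886300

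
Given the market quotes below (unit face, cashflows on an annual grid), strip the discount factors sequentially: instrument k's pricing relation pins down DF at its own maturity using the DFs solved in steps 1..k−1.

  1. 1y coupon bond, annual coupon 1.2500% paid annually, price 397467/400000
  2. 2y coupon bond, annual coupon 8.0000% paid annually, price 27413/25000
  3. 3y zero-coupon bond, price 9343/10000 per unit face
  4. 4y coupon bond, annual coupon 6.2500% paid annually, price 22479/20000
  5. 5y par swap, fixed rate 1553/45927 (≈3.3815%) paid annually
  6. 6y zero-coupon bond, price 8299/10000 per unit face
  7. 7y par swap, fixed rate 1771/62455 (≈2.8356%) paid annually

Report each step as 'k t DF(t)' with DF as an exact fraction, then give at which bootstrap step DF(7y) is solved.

1 1 4907/5000
2 2 4713/5000
3 3 9343/10000
4 4 8897/10000
5 5 8447/10000
6 6 8299/10000
7 7 8229/10000
DF(7y) is solved at step 7

step 1 [1y] bond c/1=1/80: DF=(397467/400000 − 1/80·(0))/(1+1/80) = 4907/5000 ≈ 0.981400
step 2 [2y] bond c/1=2/25: DF=(27413/25000 − 2/25·(0.981400))/(1+2/25) = 4713/5000 ≈ 0.942600
step 3 [3y] zero: DF = P = 9343/10000 ≈ 0.934300
step 4 [4y] bond c/1=1/16: DF=(22479/20000 − 1/16·(0.981400+0.942600+0.934300))/(1+1/16) = 8897/10000 ≈ 0.889700
step 5 [5y] swap r/1=1553/45927: DF=(1 − 1553/45927·(0.981400+0.942600+0.934300+0.889700))/(1+1553/45927) = 8447/10000 ≈ 0.844700
step 6 [6y] zero: DF = P = 8299/10000 ≈ 0.829900
step 7 [7y] swap r/1=1771/62455: DF=(1 − 1771/62455·(0.981400+0.942600+0.934300+0.889700+0.844700+0.829900))/(1+1771/62455) = 8229/10000 ≈ 0.822900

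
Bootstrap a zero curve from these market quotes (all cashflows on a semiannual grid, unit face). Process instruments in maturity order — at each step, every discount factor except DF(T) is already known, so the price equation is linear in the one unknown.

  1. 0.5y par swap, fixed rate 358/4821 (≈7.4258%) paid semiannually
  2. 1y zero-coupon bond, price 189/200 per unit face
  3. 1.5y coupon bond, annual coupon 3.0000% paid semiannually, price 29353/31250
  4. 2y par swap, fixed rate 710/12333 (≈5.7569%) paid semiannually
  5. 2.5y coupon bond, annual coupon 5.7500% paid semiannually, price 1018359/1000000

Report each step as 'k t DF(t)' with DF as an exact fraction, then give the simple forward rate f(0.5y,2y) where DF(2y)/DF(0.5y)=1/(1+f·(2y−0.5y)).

1 1/2 4821/5000
2 1 189/200
3 3/2 2243/2500
4 2 1787/2000
5 5/2 1773/2000
f(0.5y,2y) = ((4821/5000)/(1787/2000) − 1)/(3/2) = 1414/26805 ≈ 5.2751%

step 1 [0.5y] swap r/2=179/4821: DF=(1 − 179/4821·(0))/(1+179/4821) = 4821/5000 ≈ 0.964200
step 2 [1y] zero: DF = P = 189/200 ≈ 0.945000
step 3 [1.5y] bond c/2=3/200: DF=(29353/31250 − 3/200·(0.964200+0.945000))/(1+3/200) = 2243/2500 ≈ 0.897200
step 4 [2y] swap r/2=355/12333: DF=(1 − 355/12333·(0.964200+0.945000+0.897200))/(1+355/12333) = 1787/2000 ≈ 0.893500
step 5 [2.5y] bond c/2=23/800: DF=(1018359/1000000 − 23/800·(0.964200+0.945000+0.897200+0.893500))/(1+23/800) = 1773/2000 ≈ 0.886500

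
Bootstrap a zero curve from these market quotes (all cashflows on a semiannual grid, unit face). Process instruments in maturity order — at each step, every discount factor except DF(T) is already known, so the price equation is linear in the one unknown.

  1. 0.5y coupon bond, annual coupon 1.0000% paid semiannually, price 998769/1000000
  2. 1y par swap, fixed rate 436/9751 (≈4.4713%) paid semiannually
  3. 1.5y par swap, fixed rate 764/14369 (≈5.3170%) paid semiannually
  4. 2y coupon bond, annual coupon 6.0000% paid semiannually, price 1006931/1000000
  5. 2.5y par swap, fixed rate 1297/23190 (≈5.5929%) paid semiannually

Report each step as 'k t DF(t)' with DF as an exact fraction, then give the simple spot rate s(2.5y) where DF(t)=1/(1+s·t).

1 1/2 4969/5000
2 1 2391/2500
3 3/2 2309/2500
4 2 8939/10000
5 5/2 8703/10000
s(2.5y) = (1/(8703/10000) − 1)/(5/2) = 2594/43515 ≈ 5.9612%

step 1 [0.5y] bond c/2=1/200: DF=(998769/1000000 − 1/200·(0))/(1+1/200) = 4969/5000 ≈ 0.993800
step 2 [1y] swap r/2=218/9751: DF=(1 − 218/9751·(0.993800))/(1+218/9751) = 2391/2500 ≈ 0.956400
step 3 [1.5y] swap r/2=382/14369: DF=(1 − 382/14369·(0.993800+0.956400))/(1+382/14369) = 2309/2500 ≈ 0.923600
step 4 [2y] bond c/2=3/100: DF=(1006931/1000000 − 3/100·(0.993800+0.956400+0.923600))/(1+3/100) = 8939/10000 ≈ 0.893900
step 5 [2.5y] swap r/2=1297/46380: DF=(1 − 1297/46380·(0.993800+0.956400+0.923600+0.893900))/(1+1297/46380) = 8703/10000 ≈ 0.870300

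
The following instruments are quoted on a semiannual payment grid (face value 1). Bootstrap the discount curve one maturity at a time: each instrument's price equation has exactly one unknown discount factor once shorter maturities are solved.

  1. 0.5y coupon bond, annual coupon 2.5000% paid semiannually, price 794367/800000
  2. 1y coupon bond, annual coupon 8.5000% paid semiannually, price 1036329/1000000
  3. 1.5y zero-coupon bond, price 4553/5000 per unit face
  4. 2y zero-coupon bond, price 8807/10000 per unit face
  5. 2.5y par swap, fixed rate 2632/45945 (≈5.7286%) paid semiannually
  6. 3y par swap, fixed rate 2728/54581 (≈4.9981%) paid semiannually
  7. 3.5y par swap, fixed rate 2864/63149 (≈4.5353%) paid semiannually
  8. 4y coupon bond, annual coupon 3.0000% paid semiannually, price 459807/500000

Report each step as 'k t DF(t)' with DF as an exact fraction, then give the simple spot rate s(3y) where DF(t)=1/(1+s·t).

step 1 [0.5y] bond c/2=1/80: DF=(794367/800000 − 1/80·(0))/(1+1/80) = 9807/10000 ≈ 0.980700
step 2 [1y] bond c/2=17/400: DF=(1036329/1000000 − 17/400·(0.980700))/(1+17/400) = 9541/10000 ≈ 0.954100
step 3 [1.5y] zero: DF = P = 4553/5000 ≈ 0.910600
step 4 [2y] zero: DF = P = 8807/10000 ≈ 0.880700
step 5 [2.5y] swap r/2=1316/45945: DF=(1 − 1316/45945·(0.980700+0.954100+0.910600+0.880700))/(1+1316/45945) = 2171/2500 ≈ 0.868400
step 6 [3y] swap r/2=1364/54581: DF=(1 − 1364/54581·(0.980700+0.954100+0.910600+0.880700+0.868400))/(1+1364/54581) = 2159/2500 ≈ 0.863600
step 7 [3.5y] swap r/2=1432/63149: DF=(1 − 1432/63149·(0.980700+0.954100+0.910600+0.880700+0.868400+0.863600))/(1+1432/63149) = 1071/1250 ≈ 0.856800
step 8 [4y] bond c/2=3/200: DF=(459807/500000 − 3/200·(0.980700+0.954100+0.910600+0.880700+0.868400+0.863600+0.856800))/(1+3/200) = 8127/10000 ≈ 0.812700

1 1/2 9807/10000
2 1 9541/10000
3 3/2 4553/5000
4 2 8807/10000
5 5/2 2171/2500
6 3 2159/2500
7 7/2 1071/1250
8 4 8127/10000
s(3y) = (1/(2159/2500) − 1)/(3) = 341/6477 ≈ 5.2648%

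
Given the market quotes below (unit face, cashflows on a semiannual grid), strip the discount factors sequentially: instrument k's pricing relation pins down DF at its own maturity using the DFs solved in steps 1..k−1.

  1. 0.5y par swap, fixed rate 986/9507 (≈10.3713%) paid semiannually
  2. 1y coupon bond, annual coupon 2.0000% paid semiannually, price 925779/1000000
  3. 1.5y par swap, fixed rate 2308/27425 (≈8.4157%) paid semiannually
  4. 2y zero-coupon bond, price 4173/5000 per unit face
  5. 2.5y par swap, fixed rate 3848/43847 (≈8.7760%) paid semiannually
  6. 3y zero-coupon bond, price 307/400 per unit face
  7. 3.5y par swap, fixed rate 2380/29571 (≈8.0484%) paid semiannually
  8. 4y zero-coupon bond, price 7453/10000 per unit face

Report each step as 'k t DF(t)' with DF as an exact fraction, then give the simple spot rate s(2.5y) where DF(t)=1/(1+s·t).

1 1/2 9507/10000
2 1 567/625
3 3/2 4423/5000
4 2 4173/5000
5 5/2 2019/2500
6 3 307/400
7 7/2 381/500
8 4 7453/10000
s(2.5y) = (1/(2019/2500) − 1)/(5/2) = 962/10095 ≈ 9.5295%

step 1 [0.5y] swap r/2=493/9507: DF=(1 − 493/9507·(0))/(1+493/9507) = 9507/10000 ≈ 0.950700
step 2 [1y] bond c/2=1/100: DF=(925779/1000000 − 1/100·(0.950700))/(1+1/100) = 567/625 ≈ 0.907200
step 3 [1.5y] swap r/2=1154/27425: DF=(1 − 1154/27425·(0.950700+0.907200))/(1+1154/27425) = 4423/5000 ≈ 0.884600
step 4 [2y] zero: DF = P = 4173/5000 ≈ 0.834600
step 5 [2.5y] swap r/2=1924/43847: DF=(1 − 1924/43847·(0.950700+0.907200+0.884600+0.834600))/(1+1924/43847) = 2019/2500 ≈ 0.807600
step 6 [3y] zero: DF = P = 307/400 ≈ 0.767500
step 7 [3.5y] swap r/2=1190/29571: DF=(1 − 1190/29571·(0.950700+0.907200+0.884600+0.834600+0.807600+0.767500))/(1+1190/29571) = 381/500 ≈ 0.762000
step 8 [4y] zero: DF = P = 7453/10000 ≈ 0.745300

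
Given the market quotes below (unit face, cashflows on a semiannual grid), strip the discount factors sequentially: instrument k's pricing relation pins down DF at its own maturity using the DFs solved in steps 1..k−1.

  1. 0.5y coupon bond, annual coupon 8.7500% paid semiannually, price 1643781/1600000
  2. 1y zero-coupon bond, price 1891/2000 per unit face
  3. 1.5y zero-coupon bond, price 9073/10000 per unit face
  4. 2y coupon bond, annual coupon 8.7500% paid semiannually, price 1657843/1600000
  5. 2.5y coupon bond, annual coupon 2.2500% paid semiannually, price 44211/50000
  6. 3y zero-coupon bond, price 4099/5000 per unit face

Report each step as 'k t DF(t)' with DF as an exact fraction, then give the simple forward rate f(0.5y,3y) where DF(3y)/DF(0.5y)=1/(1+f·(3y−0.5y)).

1 1/2 9843/10000
2 1 1891/2000
3 3/2 9073/10000
4 2 4369/5000
5 5/2 8331/10000
6 3 4099/5000
f(0.5y,3y) = ((9843/10000)/(4099/5000) − 1)/(5/2) = 329/4099 ≈ 8.0263%

step 1 [0.5y] bond c/2=7/160: DF=(1643781/1600000 − 7/160·(0))/(1+7/160) = 9843/10000 ≈ 0.984300
step 2 [1y] zero: DF = P = 1891/2000 ≈ 0.945500
step 3 [1.5y] zero: DF = P = 9073/10000 ≈ 0.907300
step 4 [2y] bond c/2=7/160: DF=(1657843/1600000 − 7/160·(0.984300+0.945500+0.907300))/(1+7/160) = 4369/5000 ≈ 0.873800
step 5 [2.5y] bond c/2=9/800: DF=(44211/50000 − 9/800·(0.984300+0.945500+0.907300+0.873800))/(1+9/800) = 8331/10000 ≈ 0.833100
step 6 [3y] zero: DF = P = 4099/5000 ≈ 0.819800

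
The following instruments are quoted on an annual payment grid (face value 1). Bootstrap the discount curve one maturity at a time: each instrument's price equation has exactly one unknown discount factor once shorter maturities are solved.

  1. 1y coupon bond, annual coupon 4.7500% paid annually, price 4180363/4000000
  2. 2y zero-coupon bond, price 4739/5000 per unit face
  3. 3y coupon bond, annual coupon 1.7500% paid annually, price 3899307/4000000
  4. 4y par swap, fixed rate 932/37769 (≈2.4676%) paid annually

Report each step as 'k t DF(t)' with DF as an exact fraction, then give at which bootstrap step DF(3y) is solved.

step 1 [1y] bond c/1=19/400: DF=(4180363/4000000 − 19/400·(0))/(1+19/400) = 9977/10000 ≈ 0.997700
step 2 [2y] zero: DF = P = 4739/5000 ≈ 0.947800
step 3 [3y] bond c/1=7/400: DF=(3899307/4000000 − 7/400·(0.997700+0.947800))/(1+7/400) = 4623/5000 ≈ 0.924600
step 4 [4y] swap r/1=932/37769: DF=(1 − 932/37769·(0.997700+0.947800+0.924600))/(1+932/37769) = 2267/2500 ≈ 0.906800

1 1 9977/10000
2 2 4739/5000
3 3 4623/5000
4 4 2267/2500
DF(3y) is solved at step 3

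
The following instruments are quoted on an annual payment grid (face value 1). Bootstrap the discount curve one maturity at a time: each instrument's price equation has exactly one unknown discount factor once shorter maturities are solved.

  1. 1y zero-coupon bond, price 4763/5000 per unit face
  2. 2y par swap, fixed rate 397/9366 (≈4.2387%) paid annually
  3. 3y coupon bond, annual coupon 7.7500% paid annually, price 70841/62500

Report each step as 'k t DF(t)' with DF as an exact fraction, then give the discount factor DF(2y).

1 1 4763/5000
2 2 4603/5000
3 3 2293/2500
DF(2y) = 4603/5000 ≈ 0.920600

step 1 [1y] zero: DF = P = 4763/5000 ≈ 0.952600
step 2 [2y] swap r/1=397/9366: DF=(1 − 397/9366·(0.952600))/(1+397/9366) = 4603/5000 ≈ 0.920600
step 3 [3y] bond c/1=31/400: DF=(70841/62500 − 31/400·(0.952600+0.920600))/(1+31/400) = 2293/2500 ≈ 0.917200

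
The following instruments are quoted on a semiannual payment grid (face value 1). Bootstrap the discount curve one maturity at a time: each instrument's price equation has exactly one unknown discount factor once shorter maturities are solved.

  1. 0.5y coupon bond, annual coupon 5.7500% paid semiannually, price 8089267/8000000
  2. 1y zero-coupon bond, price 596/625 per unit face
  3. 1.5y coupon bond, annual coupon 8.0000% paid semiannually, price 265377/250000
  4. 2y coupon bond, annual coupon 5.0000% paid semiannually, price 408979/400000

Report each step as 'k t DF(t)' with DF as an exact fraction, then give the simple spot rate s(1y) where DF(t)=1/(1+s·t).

1 1/2 9829/10000
2 1 596/625
3 3/2 4731/5000
4 2 1159/1250
s(1y) = (1/(596/625) − 1)/(1) = 29/596 ≈ 4.8658%

step 1 [0.5y] bond c/2=23/800: DF=(8089267/8000000 − 23/800·(0))/(1+23/800) = 9829/10000 ≈ 0.982900
step 2 [1y] zero: DF = P = 596/625 ≈ 0.953600
step 3 [1.5y] bond c/2=1/25: DF=(265377/250000 − 1/25·(0.982900+0.953600))/(1+1/25) = 4731/5000 ≈ 0.946200
step 4 [2y] bond c/2=1/40: DF=(408979/400000 − 1/40·(0.982900+0.953600+0.946200))/(1+1/40) = 1159/1250 ≈ 0.927200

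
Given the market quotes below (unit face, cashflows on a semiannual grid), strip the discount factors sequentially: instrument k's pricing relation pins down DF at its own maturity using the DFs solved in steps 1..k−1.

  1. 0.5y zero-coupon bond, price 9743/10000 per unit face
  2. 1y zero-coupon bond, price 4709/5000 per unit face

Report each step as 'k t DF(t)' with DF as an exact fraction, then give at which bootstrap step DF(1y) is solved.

1 1/2 9743/10000
2 1 4709/5000
DF(1y) is solved at step 2

step 1 [0.5y] zero: DF = P = 9743/10000 ≈ 0.974300
step 2 [1y] zero: DF = P = 4709/5000 ≈ 0.941800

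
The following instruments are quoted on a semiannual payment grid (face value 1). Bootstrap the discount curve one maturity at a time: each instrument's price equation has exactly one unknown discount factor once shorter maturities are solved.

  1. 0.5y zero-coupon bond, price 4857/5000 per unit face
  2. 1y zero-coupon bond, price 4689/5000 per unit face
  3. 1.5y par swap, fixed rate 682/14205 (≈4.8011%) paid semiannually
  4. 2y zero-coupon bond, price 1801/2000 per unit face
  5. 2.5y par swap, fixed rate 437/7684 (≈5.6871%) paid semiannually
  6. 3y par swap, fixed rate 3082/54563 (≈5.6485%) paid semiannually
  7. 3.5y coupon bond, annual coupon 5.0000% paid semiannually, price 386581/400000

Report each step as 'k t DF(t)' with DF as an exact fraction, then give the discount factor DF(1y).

step 1 [0.5y] zero: DF = P = 4857/5000 ≈ 0.971400
step 2 [1y] zero: DF = P = 4689/5000 ≈ 0.937800
step 3 [1.5y] swap r/2=341/14205: DF=(1 − 341/14205·(0.971400+0.937800))/(1+341/14205) = 4659/5000 ≈ 0.931800
step 4 [2y] zero: DF = P = 1801/2000 ≈ 0.900500
step 5 [2.5y] swap r/2=437/15368: DF=(1 − 437/15368·(0.971400+0.937800+0.931800+0.900500))/(1+437/15368) = 8689/10000 ≈ 0.868900
step 6 [3y] swap r/2=1541/54563: DF=(1 − 1541/54563·(0.971400+0.937800+0.931800+0.900500+0.868900))/(1+1541/54563) = 8459/10000 ≈ 0.845900
step 7 [3.5y] bond c/2=1/40: DF=(386581/400000 − 1/40·(0.971400+0.937800+0.931800+0.900500+0.868900+0.845900))/(1+1/40) = 4049/5000 ≈ 0.809800

1 1/2 4857/5000
2 1 4689/5000
3 3/2 4659/5000
4 2 1801/2000
5 5/2 8689/10000
6 3 8459/10000
7 7/2 4049/5000
DF(1y) = 4689/5000 ≈ 0.937800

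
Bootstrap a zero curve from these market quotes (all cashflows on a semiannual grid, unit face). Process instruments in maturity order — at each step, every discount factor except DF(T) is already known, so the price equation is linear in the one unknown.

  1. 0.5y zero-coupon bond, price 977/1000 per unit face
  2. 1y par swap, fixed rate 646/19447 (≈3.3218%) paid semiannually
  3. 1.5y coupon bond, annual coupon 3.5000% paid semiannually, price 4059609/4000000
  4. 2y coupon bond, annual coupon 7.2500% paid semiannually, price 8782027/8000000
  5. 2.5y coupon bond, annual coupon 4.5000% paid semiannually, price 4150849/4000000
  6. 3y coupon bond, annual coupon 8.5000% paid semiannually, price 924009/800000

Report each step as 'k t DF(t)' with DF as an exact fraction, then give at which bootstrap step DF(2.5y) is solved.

1 1/2 977/1000
2 1 9677/10000
3 3/2 241/250
4 2 1197/1250
5 5/2 4649/5000
6 3 2281/2500
DF(2.5y) is solved at step 5

step 1 [0.5y] zero: DF = P = 977/1000 ≈ 0.977000
step 2 [1y] swap r/2=323/19447: DF=(1 − 323/19447·(0.977000))/(1+323/19447) = 9677/10000 ≈ 0.967700
step 3 [1.5y] bond c/2=7/400: DF=(4059609/4000000 − 7/400·(0.977000+0.967700))/(1+7/400) = 241/250 ≈ 0.964000
step 4 [2y] bond c/2=29/800: DF=(8782027/8000000 − 29/800·(0.977000+0.967700+0.964000))/(1+29/800) = 1197/1250 ≈ 0.957600
step 5 [2.5y] bond c/2=9/400: DF=(4150849/4000000 − 9/400·(0.977000+0.967700+0.964000+0.957600))/(1+9/400) = 4649/5000 ≈ 0.929800
step 6 [3y] bond c/2=17/400: DF=(924009/800000 − 17/400·(0.977000+0.967700+0.964000+0.957600+0.929800))/(1+17/400) = 2281/2500 ≈ 0.912400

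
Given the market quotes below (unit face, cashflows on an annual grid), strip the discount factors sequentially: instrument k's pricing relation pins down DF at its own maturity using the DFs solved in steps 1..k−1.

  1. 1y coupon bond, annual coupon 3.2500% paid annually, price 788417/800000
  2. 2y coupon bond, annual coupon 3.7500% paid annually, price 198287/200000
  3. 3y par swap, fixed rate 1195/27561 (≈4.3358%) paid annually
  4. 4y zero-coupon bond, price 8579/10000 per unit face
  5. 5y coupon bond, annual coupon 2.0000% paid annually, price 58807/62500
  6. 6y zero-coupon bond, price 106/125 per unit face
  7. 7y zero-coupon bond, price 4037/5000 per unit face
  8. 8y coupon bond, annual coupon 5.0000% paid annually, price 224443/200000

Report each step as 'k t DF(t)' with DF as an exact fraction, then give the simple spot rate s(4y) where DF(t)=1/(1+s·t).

1 1 1909/2000
2 2 9211/10000
3 3 1761/2000
4 4 8579/10000
5 5 2129/2500
6 6 106/125
7 7 4037/5000
8 8 7773/10000
s(4y) = (1/(8579/10000) − 1)/(4) = 1421/34316 ≈ 4.1409%

step 1 [1y] bond c/1=13/400: DF=(788417/800000 − 13/400·(0))/(1+13/400) = 1909/2000 ≈ 0.954500
step 2 [2y] bond c/1=3/80: DF=(198287/200000 − 3/80·(0.954500))/(1+3/80) = 9211/10000 ≈ 0.921100
step 3 [3y] swap r/1=1195/27561: DF=(1 − 1195/27561·(0.954500+0.921100))/(1+1195/27561) = 1761/2000 ≈ 0.880500
step 4 [4y] zero: DF = P = 8579/10000 ≈ 0.857900
step 5 [5y] bond c/1=1/50: DF=(58807/62500 − 1/50·(0.954500+0.921100+0.880500+0.857900))/(1+1/50) = 2129/2500 ≈ 0.851600
step 6 [6y] zero: DF = P = 106/125 ≈ 0.848000
step 7 [7y] zero: DF = P = 4037/5000 ≈ 0.807400
step 8 [8y] bond c/1=1/20: DF=(224443/200000 − 1/20·(0.954500+0.921100+0.880500+0.857900+0.851600+0.848000+0.807400))/(1+1/20) = 7773/10000 ≈ 0.777300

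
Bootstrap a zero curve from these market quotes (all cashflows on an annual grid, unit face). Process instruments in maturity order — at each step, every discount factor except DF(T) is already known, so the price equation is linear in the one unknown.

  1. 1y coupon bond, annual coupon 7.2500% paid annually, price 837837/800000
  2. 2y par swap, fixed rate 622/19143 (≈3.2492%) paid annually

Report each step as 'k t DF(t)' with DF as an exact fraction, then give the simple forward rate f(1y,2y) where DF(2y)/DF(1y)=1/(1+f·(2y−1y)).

step 1 [1y] bond c/1=29/400: DF=(837837/800000 − 29/400·(0))/(1+29/400) = 1953/2000 ≈ 0.976500
step 2 [2y] swap r/1=622/19143: DF=(1 − 622/19143·(0.976500))/(1+622/19143) = 4689/5000 ≈ 0.937800

1 1 1953/2000
2 2 4689/5000
f(1y,2y) = ((1953/2000)/(4689/5000) − 1)/(1) = 43/1042 ≈ 4.1267%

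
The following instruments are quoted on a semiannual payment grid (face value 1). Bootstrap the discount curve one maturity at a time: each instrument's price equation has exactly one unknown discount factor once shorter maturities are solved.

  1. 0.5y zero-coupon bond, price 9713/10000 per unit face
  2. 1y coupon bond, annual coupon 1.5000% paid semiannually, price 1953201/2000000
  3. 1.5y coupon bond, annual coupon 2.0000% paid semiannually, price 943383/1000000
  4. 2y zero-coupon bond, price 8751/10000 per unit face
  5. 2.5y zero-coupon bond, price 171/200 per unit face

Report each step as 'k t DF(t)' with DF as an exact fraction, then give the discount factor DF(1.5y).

step 1 [0.5y] zero: DF = P = 9713/10000 ≈ 0.971300
step 2 [1y] bond c/2=3/400: DF=(1953201/2000000 − 3/400·(0.971300))/(1+3/400) = 9621/10000 ≈ 0.962100
step 3 [1.5y] bond c/2=1/100: DF=(943383/1000000 − 1/100·(0.971300+0.962100))/(1+1/100) = 9149/10000 ≈ 0.914900
step 4 [2y] zero: DF = P = 8751/10000 ≈ 0.875100
step 5 [2.5y] zero: DF = P = 171/200 ≈ 0.855000

1 1/2 9713/10000
2 1 9621/10000
3 3/2 9149/10000
4 2 8751/10000
5 5/2 171/200
DF(1.5y) = 9149/10000 ≈ 0.914900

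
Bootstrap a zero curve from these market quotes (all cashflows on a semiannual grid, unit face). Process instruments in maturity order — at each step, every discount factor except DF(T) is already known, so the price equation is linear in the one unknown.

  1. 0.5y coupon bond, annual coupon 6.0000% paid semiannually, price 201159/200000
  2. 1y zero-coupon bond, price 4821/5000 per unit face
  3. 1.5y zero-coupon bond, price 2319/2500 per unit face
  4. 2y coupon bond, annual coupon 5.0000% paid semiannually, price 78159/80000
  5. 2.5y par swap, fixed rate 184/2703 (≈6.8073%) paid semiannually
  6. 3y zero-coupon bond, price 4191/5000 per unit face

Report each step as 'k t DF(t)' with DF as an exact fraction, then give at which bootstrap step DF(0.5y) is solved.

step 1 [0.5y] bond c/2=3/100: DF=(201159/200000 − 3/100·(0))/(1+3/100) = 1953/2000 ≈ 0.976500
step 2 [1y] zero: DF = P = 4821/5000 ≈ 0.964200
step 3 [1.5y] zero: DF = P = 2319/2500 ≈ 0.927600
step 4 [2y] bond c/2=1/40: DF=(78159/80000 − 1/40·(0.976500+0.964200+0.927600))/(1+1/40) = 552/625 ≈ 0.883200
step 5 [2.5y] swap r/2=92/2703: DF=(1 − 92/2703·(0.976500+0.964200+0.927600+0.883200))/(1+92/2703) = 2109/2500 ≈ 0.843600
step 6 [3y] zero: DF = P = 4191/5000 ≈ 0.838200

1 1/2 1953/2000
2 1 4821/5000
3 3/2 2319/2500
4 2 552/625
5 5/2 2109/2500
6 3 4191/5000
DF(0.5y) is solved at step 1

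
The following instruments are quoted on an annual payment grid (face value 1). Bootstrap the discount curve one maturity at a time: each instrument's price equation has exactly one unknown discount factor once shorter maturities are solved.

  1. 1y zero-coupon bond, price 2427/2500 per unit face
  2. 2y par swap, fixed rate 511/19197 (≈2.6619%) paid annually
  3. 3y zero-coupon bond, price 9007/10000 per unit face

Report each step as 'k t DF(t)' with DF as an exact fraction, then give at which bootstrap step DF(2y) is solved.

1 1 2427/2500
2 2 9489/10000
3 3 9007/10000
DF(2y) is solved at step 2

step 1 [1y] zero: DF = P = 2427/2500 ≈ 0.970800
step 2 [2y] swap r/1=511/19197: DF=(1 − 511/19197·(0.970800))/(1+511/19197) = 9489/10000 ≈ 0.948900
step 3 [3y] zero: DF = P = 9007/10000 ≈ 0.900700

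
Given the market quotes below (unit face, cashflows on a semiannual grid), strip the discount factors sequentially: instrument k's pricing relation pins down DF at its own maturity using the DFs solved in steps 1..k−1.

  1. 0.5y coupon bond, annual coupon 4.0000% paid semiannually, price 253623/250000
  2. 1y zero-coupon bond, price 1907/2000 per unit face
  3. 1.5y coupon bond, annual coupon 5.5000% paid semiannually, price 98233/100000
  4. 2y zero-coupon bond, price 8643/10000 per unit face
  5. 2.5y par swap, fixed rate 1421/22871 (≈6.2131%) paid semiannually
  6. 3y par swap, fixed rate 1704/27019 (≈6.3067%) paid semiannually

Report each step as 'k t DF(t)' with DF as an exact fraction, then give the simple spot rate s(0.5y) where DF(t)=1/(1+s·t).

1 1/2 4973/5000
2 1 1907/2000
3 3/2 9039/10000
4 2 8643/10000
5 5/2 8579/10000
6 3 1037/1250
s(0.5y) = (1/(4973/5000) − 1)/(1/2) = 54/4973 ≈ 1.0859%

step 1 [0.5y] bond c/2=1/50: DF=(253623/250000 − 1/50·(0))/(1+1/50) = 4973/5000 ≈ 0.994600
step 2 [1y] zero: DF = P = 1907/2000 ≈ 0.953500
step 3 [1.5y] bond c/2=11/400: DF=(98233/100000 − 11/400·(0.994600+0.953500))/(1+11/400) = 9039/10000 ≈ 0.903900
step 4 [2y] zero: DF = P = 8643/10000 ≈ 0.864300
step 5 [2.5y] swap r/2=1421/45742: DF=(1 − 1421/45742·(0.994600+0.953500+0.903900+0.864300))/(1+1421/45742) = 8579/10000 ≈ 0.857900
step 6 [3y] swap r/2=852/27019: DF=(1 − 852/27019·(0.994600+0.953500+0.903900+0.864300+0.857900))/(1+852/27019) = 1037/1250 ≈ 0.829600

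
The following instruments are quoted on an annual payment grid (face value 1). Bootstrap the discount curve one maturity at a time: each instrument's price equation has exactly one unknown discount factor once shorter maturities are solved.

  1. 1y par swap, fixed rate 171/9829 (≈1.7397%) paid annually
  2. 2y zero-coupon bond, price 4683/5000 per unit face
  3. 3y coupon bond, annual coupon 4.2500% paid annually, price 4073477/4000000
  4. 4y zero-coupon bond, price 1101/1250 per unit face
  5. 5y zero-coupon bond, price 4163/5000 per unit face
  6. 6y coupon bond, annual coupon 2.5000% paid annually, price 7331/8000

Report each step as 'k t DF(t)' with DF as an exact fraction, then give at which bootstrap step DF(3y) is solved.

1 1 9829/10000
2 2 4683/5000
3 3 4493/5000
4 4 1101/1250
5 5 4163/5000
6 6 1567/2000
DF(3y) is solved at step 3

step 1 [1y] swap r/1=171/9829: DF=(1 − 171/9829·(0))/(1+171/9829) = 9829/10000 ≈ 0.982900
step 2 [2y] zero: DF = P = 4683/5000 ≈ 0.936600
step 3 [3y] bond c/1=17/400: DF=(4073477/4000000 − 17/400·(0.982900+0.936600))/(1+17/400) = 4493/5000 ≈ 0.898600
step 4 [4y] zero: DF = P = 1101/1250 ≈ 0.880800
step 5 [5y] zero: DF = P = 4163/5000 ≈ 0.832600
step 6 [6y] bond c/1=1/40: DF=(7331/8000 − 1/40·(0.982900+0.936600+0.898600+0.880800+0.832600))/(1+1/40) = 1567/2000 ≈ 0.783500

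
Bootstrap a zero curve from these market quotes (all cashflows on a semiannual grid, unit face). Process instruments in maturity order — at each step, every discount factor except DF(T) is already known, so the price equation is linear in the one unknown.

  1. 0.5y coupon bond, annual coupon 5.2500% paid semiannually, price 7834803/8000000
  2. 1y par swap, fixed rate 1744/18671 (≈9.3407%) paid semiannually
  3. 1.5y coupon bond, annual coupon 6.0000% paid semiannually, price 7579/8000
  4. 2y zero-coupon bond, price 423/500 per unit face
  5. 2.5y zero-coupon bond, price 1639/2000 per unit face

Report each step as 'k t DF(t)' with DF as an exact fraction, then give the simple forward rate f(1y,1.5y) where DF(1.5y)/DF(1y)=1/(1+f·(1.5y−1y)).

step 1 [0.5y] bond c/2=21/800: DF=(7834803/8000000 − 21/800·(0))/(1+21/800) = 9543/10000 ≈ 0.954300
step 2 [1y] swap r/2=872/18671: DF=(1 − 872/18671·(0.954300))/(1+872/18671) = 1141/1250 ≈ 0.912800
step 3 [1.5y] bond c/2=3/100: DF=(7579/8000 − 3/100·(0.954300+0.912800))/(1+3/100) = 4327/5000 ≈ 0.865400
step 4 [2y] zero: DF = P = 423/500 ≈ 0.846000
step 5 [2.5y] zero: DF = P = 1639/2000 ≈ 0.819500

1 1/2 9543/10000
2 1 1141/1250
3 3/2 4327/5000
4 2 423/500
5 5/2 1639/2000
f(1y,1.5y) = ((1141/1250)/(4327/5000) − 1)/(1/2) = 474/4327 ≈ 10.9545%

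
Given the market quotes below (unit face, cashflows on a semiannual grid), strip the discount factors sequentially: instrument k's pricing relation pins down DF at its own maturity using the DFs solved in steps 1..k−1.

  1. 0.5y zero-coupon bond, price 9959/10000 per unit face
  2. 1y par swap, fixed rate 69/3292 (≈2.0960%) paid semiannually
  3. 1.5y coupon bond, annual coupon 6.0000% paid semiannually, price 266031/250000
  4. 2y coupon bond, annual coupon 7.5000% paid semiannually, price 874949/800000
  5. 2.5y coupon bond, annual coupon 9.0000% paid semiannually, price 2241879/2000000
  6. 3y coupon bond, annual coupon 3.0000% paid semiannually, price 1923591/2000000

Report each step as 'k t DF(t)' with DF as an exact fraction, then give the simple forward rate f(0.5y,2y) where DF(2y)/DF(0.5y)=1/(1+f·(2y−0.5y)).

step 1 [0.5y] zero: DF = P = 9959/10000 ≈ 0.995900
step 2 [1y] swap r/2=69/6584: DF=(1 − 69/6584·(0.995900))/(1+69/6584) = 9793/10000 ≈ 0.979300
step 3 [1.5y] bond c/2=3/100: DF=(266031/250000 − 3/100·(0.995900+0.979300))/(1+3/100) = 2439/2500 ≈ 0.975600
step 4 [2y] bond c/2=3/80: DF=(874949/800000 − 3/80·(0.995900+0.979300+0.975600))/(1+3/80) = 379/400 ≈ 0.947500
step 5 [2.5y] bond c/2=9/200: DF=(2241879/2000000 − 9/200·(0.995900+0.979300+0.975600+0.947500))/(1+9/200) = 1131/1250 ≈ 0.904800
step 6 [3y] bond c/2=3/200: DF=(1923591/2000000 − 3/200·(0.995900+0.979300+0.975600+0.947500+0.904800))/(1+3/200) = 4383/5000 ≈ 0.876600

1 1/2 9959/10000
2 1 9793/10000
3 3/2 2439/2500
4 2 379/400
5 5/2 1131/1250
6 3 4383/5000
f(0.5y,2y) = ((9959/10000)/(379/400) − 1)/(3/2) = 968/28425 ≈ 3.4055%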